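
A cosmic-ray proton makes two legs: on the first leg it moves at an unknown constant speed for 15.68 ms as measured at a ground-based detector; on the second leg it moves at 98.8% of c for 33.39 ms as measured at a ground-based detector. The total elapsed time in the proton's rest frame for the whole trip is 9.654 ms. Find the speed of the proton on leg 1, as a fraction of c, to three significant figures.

Leg 1: speed unknown; τ_1 = 15.68/γ_1.
Leg 2: β = 0.988; γ = 1/√(1 − 0.988²) = 1/√0.02386 = 6.474; τ_2 = 33.39/6.474 = 5.157 ms.
Total proper time: τ_1 + 5.157 = 9.654, so τ_1 = 9.654 − 5.157 = 4.497 ms.
γ_1 = 15.68/4.497 = 3.487; β = √(1 − 1/γ²) = √0.9178.

β = 0.958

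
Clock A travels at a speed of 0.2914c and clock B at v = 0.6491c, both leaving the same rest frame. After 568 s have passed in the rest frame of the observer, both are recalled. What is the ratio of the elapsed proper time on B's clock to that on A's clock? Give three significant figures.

τ_B/τ_A = 0.795

A: γ = 1/√(1 − 0.2914²) = 1/√0.9151 = 1.045. B: γ = 1/√(1 − 0.6491²) = 1/√0.5787 = 1.315.
τ_A/τ_B = γ_B/γ_A = 1.315/1.045 = 1.258, so τ_B/τ_A = 0.7952.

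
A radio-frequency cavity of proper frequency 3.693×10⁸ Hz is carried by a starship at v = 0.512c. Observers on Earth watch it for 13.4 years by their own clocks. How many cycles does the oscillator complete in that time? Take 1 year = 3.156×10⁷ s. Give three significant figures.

γ = 1/√(1 − 0.512²) = 1/√0.7379 = 1.164
During 13.4 years of lab time, the oscillator's proper time advances by τ = Δt/γ = 13.4/1.164 = 11.51 years = 3.633×10⁸ s.
N = f × τ = 3.693×10⁸ × 3.633×10⁸ = 1.342×10¹⁷.

N = 1.34×10¹⁷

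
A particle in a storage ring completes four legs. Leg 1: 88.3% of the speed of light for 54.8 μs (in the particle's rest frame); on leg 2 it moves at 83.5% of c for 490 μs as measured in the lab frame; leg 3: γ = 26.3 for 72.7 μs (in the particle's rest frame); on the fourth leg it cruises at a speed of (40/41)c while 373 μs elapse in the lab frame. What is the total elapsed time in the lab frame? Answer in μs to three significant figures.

Δt = 2890 μs

Leg 1: β = 0.883; γ = 1/√(1 − 0.883²) = 1/√0.2203 = 2.131; Δt_1 = 2.131 × 54.8 = 116.8 μs.
Leg 2: 490 μs is already measured in the lab frame.
Leg 3: γ = 26.3; Δt_3 = 26.30 × 72.7 = 1912 μs.
Leg 4: 373 μs is already measured in the lab frame.
Total: 116.8 + 490.0 + 1912 + 373.0 μs.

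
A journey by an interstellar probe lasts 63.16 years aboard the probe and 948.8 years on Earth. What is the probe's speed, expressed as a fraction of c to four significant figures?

β = 0.9978

The proper time is measured aboard the probe (both events occur at the probe's location); Δt is measured on Earth. γ = Δt/τ = 948.8/63.16 = 15.02.
β = √(1 − 1/γ²) = √(1 − 0.004431) = √0.9956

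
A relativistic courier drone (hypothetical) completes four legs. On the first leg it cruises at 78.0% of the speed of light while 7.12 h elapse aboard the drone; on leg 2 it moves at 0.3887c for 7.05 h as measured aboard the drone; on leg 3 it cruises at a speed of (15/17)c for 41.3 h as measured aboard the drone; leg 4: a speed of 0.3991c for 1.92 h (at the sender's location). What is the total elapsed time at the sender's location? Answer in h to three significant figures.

Δt = 109 h

Leg 1: β = 0.780; γ = 1/√(1 − 0.780²) = 1/√0.3916 = 1.598; Δt_1 = 1.598 × 7.12 = 11.38 h.
Leg 2: γ = 1/√(1 − 0.3887²) = 1/√0.8489 = 1.085; Δt_2 = 1.085 × 7.05 = 7.652 h.
Leg 3: γ = 1/√(1 − (15/17)²) = 17/8 = 2.125; Δt_3 = 2.125 × 41.3 = 87.76 h.
Leg 4: 1.92 h is already measured at the sender's location.
Total: 11.38 + 7.652 + 87.76 + 1.920 h.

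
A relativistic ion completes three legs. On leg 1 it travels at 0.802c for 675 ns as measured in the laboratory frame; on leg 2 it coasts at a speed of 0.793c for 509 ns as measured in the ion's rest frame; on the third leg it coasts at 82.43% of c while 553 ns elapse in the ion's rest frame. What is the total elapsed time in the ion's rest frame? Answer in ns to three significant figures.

Leg 1: γ = 1/√(1 − 0.802²) = 1/√0.3568 = 1.674; τ_1 = 675/1.674 = 403.2 ns.
Leg 2: 509 ns is already measured in the ion's rest frame.
Leg 3: 553 ns is already measured in the ion's rest frame.
Total: 403.2 + 509.0 + 553.0 ns.

τ = 1470 ns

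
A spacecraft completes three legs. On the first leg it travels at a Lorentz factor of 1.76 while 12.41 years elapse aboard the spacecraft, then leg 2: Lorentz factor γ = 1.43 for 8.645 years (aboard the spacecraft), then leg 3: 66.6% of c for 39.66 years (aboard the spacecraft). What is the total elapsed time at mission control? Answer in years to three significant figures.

Δt = 87.4 years

Leg 1: γ = 1.76; Δt_1 = 1.760 × 12.41 = 21.84 years.
Leg 2: γ = 1.43; Δt_2 = 1.430 × 8.645 = 12.36 years.
Leg 3: β = 0.666; γ = 1/√(1 − 0.666²) = 1/√0.5564 = 1.341; Δt_3 = 1.341 × 39.66 = 53.17 years.
Total: 21.84 + 12.36 + 53.17 years.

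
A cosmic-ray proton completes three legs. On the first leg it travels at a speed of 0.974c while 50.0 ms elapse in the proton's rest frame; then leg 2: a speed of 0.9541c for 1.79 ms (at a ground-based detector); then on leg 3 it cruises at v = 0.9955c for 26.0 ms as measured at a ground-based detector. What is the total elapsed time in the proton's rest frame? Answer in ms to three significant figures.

τ = 53.0 ms

Leg 1: 50.0 ms is already measured in the proton's rest frame.
Leg 2: γ = 1/√(1 − 0.9541²) = 1/√0.08969 = 3.339; τ_2 = 1.79/3.339 = 0.5361 ms.
Leg 3: γ = 1/√(1 − 0.9955²) = 1/√0.008980 = 10.55; τ_3 = 26.0/10.55 = 2.464 ms.
Total: 50.00 + 0.5361 + 2.464 ms.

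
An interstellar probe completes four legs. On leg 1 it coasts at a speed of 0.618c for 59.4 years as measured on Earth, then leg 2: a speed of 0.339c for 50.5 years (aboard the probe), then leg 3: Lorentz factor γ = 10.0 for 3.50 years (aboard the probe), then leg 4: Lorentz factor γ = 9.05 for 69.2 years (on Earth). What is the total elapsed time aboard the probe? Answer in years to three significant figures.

τ = 108 years

Leg 1: γ = 1/√(1 − 0.618²) = 1/√0.6181 = 1.272; τ_1 = 59.4/1.272 = 46.70 years.
Leg 2: 50.5 years is already measured aboard the probe.
Leg 3: 3.50 years is already measured aboard the probe.
Leg 4: γ = 9.05; τ_4 = 69.2/9.050 = 7.646 years.
Total: 46.70 + 50.50 + 3.500 + 7.646 years.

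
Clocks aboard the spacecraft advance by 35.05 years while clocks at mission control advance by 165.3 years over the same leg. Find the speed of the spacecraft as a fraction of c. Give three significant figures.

β = 0.977

The proper time is measured aboard the spacecraft (both events occur at the spacecraft's location); Δt is measured at mission control. γ = Δt/τ = 165.3/35.05 = 4.716.
β = √(1 − 1/γ²) = √(1 − 0.04496) = √0.9550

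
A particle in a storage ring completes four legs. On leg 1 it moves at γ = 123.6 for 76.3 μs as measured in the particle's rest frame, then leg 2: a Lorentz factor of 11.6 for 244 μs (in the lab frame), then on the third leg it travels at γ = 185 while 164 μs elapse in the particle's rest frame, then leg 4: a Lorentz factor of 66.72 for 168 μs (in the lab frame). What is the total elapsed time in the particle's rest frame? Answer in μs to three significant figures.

Leg 1: 76.3 μs is already measured in the particle's rest frame.
Leg 2: γ = 11.6; τ_2 = 244/11.60 = 21.03 μs.
Leg 3: 164 μs is already measured in the particle's rest frame.
Leg 4: γ = 66.72; τ_4 = 168/66.72 = 2.518 μs.
Total: 76.30 + 21.03 + 164.0 + 2.518 μs.

τ = 264 μs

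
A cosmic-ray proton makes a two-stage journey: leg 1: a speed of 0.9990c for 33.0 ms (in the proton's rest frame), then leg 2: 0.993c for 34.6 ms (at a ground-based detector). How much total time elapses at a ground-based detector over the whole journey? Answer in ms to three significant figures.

Leg 1: γ = 1/√(1 − 0.9990²) = 1/√0.001999 = 22.37; Δt_1 = 22.37 × 33.0 = 738.1 ms.
Leg 2: 34.6 ms is already measured at a ground-based detector.
Total: 738.1 + 34.60 ms.

Δt = 773 ms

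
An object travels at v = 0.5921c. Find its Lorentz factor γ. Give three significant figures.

γ = 1.24

γ = 1/√(1 − 0.5921²) = 1/√0.6494 = 1.241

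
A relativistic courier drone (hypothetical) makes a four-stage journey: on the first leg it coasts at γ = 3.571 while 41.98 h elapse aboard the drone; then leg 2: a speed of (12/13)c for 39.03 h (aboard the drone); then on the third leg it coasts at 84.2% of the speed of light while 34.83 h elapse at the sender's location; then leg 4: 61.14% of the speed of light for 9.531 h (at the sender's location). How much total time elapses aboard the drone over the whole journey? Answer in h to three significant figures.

τ = 107 h

Leg 1: 41.98 h is already measured aboard the drone.
Leg 2: 39.03 h is already measured aboard the drone.
Leg 3: β = 0.842; γ = 1/√(1 − 0.842²) = 1/√0.2910 = 1.854; τ_3 = 34.83/1.854 = 18.79 h.
Leg 4: β = 0.6114; γ = 1/√(1 − 0.6114²) = 1/√0.6262 = 1.264; τ_4 = 9.531/1.264 = 7.542 h.
Total: 41.98 + 39.03 + 18.79 + 7.542 h.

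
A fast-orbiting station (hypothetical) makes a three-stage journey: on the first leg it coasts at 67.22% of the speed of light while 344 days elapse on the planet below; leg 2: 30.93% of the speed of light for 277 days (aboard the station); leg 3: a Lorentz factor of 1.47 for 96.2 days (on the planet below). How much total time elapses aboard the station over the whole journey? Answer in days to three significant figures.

τ = 597 days

Leg 1: β = 0.6722; γ = 1/√(1 − 0.6722²) = 1/√0.5481 = 1.351; τ_1 = 344/1.351 = 254.7 days.
Leg 2: 277 days is already measured aboard the station.
Leg 3: γ = 1.47; τ_3 = 96.2/1.470 = 65.44 days.
Total: 254.7 + 277.0 + 65.44 days.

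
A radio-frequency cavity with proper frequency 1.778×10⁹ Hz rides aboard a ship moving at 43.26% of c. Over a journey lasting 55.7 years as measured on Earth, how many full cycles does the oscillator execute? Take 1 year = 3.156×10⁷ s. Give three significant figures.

β = 0.4326; γ = 1/√(1 − 0.4326²) = 1/√0.8129 = 1.109
The oscillator's own cycle count is N = f × τ where τ is the proper time on the ship. τ = Δt/γ = 55.7/1.109 = 50.22 years = 1.585×10⁹ s.
N = 1.778×10⁹ × 1.585×10⁹ = 2.818×10¹⁸.

N = 2.82×10¹⁸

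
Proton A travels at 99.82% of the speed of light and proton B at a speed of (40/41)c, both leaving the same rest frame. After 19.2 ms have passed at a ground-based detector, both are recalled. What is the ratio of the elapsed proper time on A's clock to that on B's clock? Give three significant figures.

τ_A/τ_B = 0.273

A: β = 0.9982; γ = 1/√(1 − 0.9982²) = 1/√0.003597 = 16.67. B: γ = 1/√(1 − (40/41)²) = 41/9 ≈ 4.556.
τ_A/τ_B = γ_B/γ_A = 4.556/16.67 = 0.2732, so τ_A/τ_B = 0.2732.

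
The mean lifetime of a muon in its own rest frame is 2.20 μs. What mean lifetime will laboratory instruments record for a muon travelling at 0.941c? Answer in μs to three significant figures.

Δt = 6.50 μs

γ = 1/√(1 − 0.941²) = 1/√0.1145 = 2.955
The rest-frame lifetime is the proper time; the lab measures the dilated interval Δt = γτ₀ = 2.955 × 2.20 μs.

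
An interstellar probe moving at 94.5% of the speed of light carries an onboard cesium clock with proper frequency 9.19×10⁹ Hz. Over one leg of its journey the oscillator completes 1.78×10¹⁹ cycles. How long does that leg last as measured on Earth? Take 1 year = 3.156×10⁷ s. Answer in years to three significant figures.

β = 0.945; γ = 1/√(1 − 0.945²) = 1/√0.1070 = 3.057
Proper time for N cycles: τ = N/f = 1.78×10¹⁹/(9.19×10⁹) = 1.937×10⁹ s = 61.37 years.
Lab-frame duration Δt = γτ = 3.057 × 61.37 = 187.6 years.

Δt = 188 years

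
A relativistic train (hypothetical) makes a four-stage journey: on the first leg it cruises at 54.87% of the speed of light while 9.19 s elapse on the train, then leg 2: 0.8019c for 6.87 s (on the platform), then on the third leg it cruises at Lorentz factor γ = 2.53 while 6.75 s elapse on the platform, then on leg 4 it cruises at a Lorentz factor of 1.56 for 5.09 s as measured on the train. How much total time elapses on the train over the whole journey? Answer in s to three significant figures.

τ = 21.1 s

Leg 1: 9.19 s is already measured on the train.
Leg 2: γ = 1/√(1 − 0.8019²) = 1/√0.3570 = 1.674; τ_2 = 6.87/1.674 = 4.105 s.
Leg 3: γ = 2.53; τ_3 = 6.75/2.530 = 2.668 s.
Leg 4: 5.09 s is already measured on the train.
Total: 9.190 + 4.105 + 2.668 + 5.090 s.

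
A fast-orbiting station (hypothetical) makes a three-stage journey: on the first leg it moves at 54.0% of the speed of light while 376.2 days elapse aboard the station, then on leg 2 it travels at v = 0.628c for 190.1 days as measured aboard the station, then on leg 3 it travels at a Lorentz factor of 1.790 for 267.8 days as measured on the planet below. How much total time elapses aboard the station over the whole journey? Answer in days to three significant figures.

Leg 1: 376.2 days is already measured aboard the station.
Leg 2: 190.1 days is already measured aboard the station.
Leg 3: γ = 1.790; τ_3 = 267.8/1.790 = 149.6 days.
Total: 376.2 + 190.1 + 149.6 days.

τ = 716 days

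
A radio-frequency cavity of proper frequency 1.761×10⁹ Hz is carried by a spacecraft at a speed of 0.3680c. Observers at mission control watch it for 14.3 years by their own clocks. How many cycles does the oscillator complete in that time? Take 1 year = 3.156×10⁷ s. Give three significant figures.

N = 7.39×10¹⁷

γ = 1/√(1 − 0.3680²) = 1/√0.8646 = 1.075
During 14.3 years of lab time, the oscillator's proper time advances by τ = Δt/γ = 14.3/1.075 = 13.30 years = 4.196×10⁸ s.
N = f × τ = 1.761×10⁹ × 4.196×10⁸ = 7.390×10¹⁷.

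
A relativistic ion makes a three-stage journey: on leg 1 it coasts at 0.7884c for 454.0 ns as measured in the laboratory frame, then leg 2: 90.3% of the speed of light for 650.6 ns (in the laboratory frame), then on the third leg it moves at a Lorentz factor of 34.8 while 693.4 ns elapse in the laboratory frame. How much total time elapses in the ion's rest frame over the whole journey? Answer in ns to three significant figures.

Leg 1: γ = 1/√(1 − 0.7884²) = 1/√0.3784 = 1.626; τ_1 = 454.0/1.626 = 279.3 ns.
Leg 2: β = 0.903; γ = 1/√(1 − 0.903²) = 1/√0.1846 = 2.328; τ_2 = 650.6/2.328 = 279.5 ns.
Leg 3: γ = 34.8; τ_3 = 693.4/34.80 = 19.93 ns.
Total: 279.3 + 279.5 + 19.93 ns.

τ = 579 ns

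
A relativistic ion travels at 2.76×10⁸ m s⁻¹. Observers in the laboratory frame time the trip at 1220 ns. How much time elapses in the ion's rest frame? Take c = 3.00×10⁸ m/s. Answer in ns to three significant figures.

τ = 478 ns

β = 2.76×10⁸/3.00×10⁸ = 0.9200; γ = 1/√(1 − 0.9200²) = 2.552
The interval measured in the laboratory frame is the dilated one; the clock in the ion's rest frame measures the proper time τ = Δt/γ = 1220/2.552 ns.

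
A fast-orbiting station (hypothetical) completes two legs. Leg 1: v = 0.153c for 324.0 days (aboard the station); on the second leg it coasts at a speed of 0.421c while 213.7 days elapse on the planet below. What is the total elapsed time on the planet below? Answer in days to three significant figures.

Leg 1: γ = 1/√(1 − 0.153²) = 1/√0.9766 = 1.012; Δt_1 = 1.012 × 324.0 = 327.9 days.
Leg 2: 213.7 days is already measured on the planet below.
Total: 327.9 + 213.7 days.

Δt = 542 days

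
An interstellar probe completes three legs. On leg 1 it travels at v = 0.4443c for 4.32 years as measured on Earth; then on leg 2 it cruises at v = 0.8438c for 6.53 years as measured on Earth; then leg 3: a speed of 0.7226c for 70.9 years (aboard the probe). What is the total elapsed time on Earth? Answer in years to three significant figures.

Leg 1: 4.32 years is already measured on Earth.
Leg 2: 6.53 years is already measured on Earth.
Leg 3: γ = 1/√(1 − 0.7226²) = 1/√0.4778 = 1.447; Δt_3 = 1.447 × 70.9 = 102.6 years.
Total: 4.320 + 6.530 + 102.6 years.

Δt = 113 years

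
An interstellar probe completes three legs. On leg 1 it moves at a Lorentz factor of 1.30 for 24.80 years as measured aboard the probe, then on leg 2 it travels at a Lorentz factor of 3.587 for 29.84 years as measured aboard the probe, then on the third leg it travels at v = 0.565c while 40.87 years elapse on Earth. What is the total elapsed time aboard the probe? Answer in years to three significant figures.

τ = 88.4 years

Leg 1: 24.80 years is already measured aboard the probe.
Leg 2: 29.84 years is already measured aboard the probe.
Leg 3: γ = 1/√(1 − 0.565²) = 1/√0.6808 = 1.212; τ_3 = 40.87/1.212 = 33.72 years.
Total: 24.80 + 29.84 + 33.72 years.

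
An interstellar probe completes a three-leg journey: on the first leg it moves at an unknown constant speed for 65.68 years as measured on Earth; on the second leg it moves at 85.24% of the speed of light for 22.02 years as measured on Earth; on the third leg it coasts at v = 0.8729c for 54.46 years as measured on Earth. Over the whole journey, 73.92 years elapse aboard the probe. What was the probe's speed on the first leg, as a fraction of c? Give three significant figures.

Leg 1: speed unknown; τ_1 = 65.68/γ_1.
Leg 2: β = 0.8524; γ = 1/√(1 − 0.8524²) = 1/√0.2734 = 1.912; τ_2 = 22.02/1.912 = 11.51 years.
Leg 3: γ = 1/√(1 − 0.8729²) = 1/√0.2380 = 2.050; τ_3 = 54.46/2.050 = 26.57 years.
Total proper time: τ_1 + 11.51 + 26.57 = 73.92, so τ_1 = 73.92 − 38.09 = 35.83 years.
γ_1 = 65.68/35.83 = 1.833; β = √(1 − 1/γ²) = √0.7023.

β = 0.838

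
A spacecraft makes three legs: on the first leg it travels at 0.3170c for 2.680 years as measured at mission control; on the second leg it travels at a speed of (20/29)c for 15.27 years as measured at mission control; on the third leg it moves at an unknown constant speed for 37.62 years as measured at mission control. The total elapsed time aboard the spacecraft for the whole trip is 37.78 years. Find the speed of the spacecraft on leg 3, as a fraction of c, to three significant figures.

β = 0.766

Leg 1: γ = 1/√(1 − 0.3170²) = 1/√0.8995 = 1.054; τ_1 = 2.680/1.054 = 2.542 years.
Leg 2: γ = 1/√(1 − (20/29)²) = 29/21 ≈ 1.381; τ_2 = 15.27/1.381 = 11.06 years.
Leg 3: speed unknown; τ_3 = 37.62/γ_3.
Total proper time: 2.542 + 11.06 + τ_3 = 37.78, so τ_3 = 37.78 − 13.60 = 24.18 years.
γ_3 = 37.62/24.18 = 1.556; β = √(1 − 1/γ²) = √0.5869.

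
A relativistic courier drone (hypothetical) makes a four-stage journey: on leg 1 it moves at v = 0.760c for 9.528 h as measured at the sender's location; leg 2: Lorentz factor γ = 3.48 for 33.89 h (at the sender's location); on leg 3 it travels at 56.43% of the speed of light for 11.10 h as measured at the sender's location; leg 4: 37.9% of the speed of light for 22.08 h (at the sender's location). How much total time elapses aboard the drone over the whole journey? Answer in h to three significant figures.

τ = 45.5 h

Leg 1: γ = 1/√(1 − 0.760²) = 1/√0.4224 = 1.539; τ_1 = 9.528/1.539 = 6.192 h.
Leg 2: γ = 3.48; τ_2 = 33.89/3.480 = 9.739 h.
Leg 3: β = 0.5643; γ = 1/√(1 − 0.5643²) = 1/√0.6816 = 1.211; τ_3 = 11.10/1.211 = 9.164 h.
Leg 4: β = 0.379; γ = 1/√(1 − 0.379²) = 1/√0.8564 = 1.081; τ_4 = 22.08/1.081 = 20.43 h.
Total: 6.192 + 9.739 + 9.164 + 20.43 h.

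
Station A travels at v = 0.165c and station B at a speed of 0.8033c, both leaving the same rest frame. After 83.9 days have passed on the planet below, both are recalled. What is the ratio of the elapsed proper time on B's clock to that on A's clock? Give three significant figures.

A: γ = 1/√(1 − 0.165²) = 1/√0.9728 = 1.014. B: γ = 1/√(1 − 0.8033²) = 1/√0.3547 = 1.679.
τ_A/τ_B = γ_B/γ_A = 1.679/1.014 = 1.656, so τ_B/τ_A = 0.6039.

τ_B/τ_A = 0.604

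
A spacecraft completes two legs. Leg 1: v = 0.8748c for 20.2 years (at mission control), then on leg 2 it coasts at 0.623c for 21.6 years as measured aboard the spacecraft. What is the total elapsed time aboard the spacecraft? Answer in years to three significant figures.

τ = 31.4 years

Leg 1: γ = 1/√(1 − 0.8748²) = 1/√0.2347 = 2.064; τ_1 = 20.2/2.064 = 9.787 years.
Leg 2: 21.6 years is already measured aboard the spacecraft.
Total: 9.787 + 21.60 years.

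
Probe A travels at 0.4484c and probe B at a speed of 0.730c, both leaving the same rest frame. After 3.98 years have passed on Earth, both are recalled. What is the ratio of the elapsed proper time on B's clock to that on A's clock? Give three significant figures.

A: γ = 1/√(1 − 0.4484²) = 1/√0.7989 = 1.119. B: γ = 1/√(1 − 0.730²) = 1/√0.4671 = 1.463.
τ_A/τ_B = γ_B/γ_A = 1.463/1.119 = 1.308, so τ_B/τ_A = 0.7646.

τ_B/τ_A = 0.765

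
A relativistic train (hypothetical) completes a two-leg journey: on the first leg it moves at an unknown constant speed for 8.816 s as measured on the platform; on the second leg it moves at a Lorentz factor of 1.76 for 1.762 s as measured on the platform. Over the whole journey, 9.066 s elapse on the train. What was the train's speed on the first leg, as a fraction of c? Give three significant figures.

β = 0.404

Leg 1: speed unknown; τ_1 = 8.816/γ_1.
Leg 2: γ = 1.76; τ_2 = 1.762/1.760 = 1.001 s.
Total proper time: τ_1 + 1.001 = 9.066, so τ_1 = 9.066 − 1.001 = 8.065 s.
γ_1 = 8.816/8.065 = 1.093; β = √(1 − 1/γ²) = √0.1631.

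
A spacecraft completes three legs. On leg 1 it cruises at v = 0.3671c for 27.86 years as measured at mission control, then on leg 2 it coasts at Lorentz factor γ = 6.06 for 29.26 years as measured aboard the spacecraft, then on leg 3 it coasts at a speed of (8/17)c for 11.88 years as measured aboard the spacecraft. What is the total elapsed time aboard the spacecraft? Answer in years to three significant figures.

Leg 1: γ = 1/√(1 − 0.3671²) = 1/√0.8652 = 1.075; τ_1 = 27.86/1.075 = 25.91 years.
Leg 2: 29.26 years is already measured aboard the spacecraft.
Leg 3: 11.88 years is already measured aboard the spacecraft.
Total: 25.91 + 29.26 + 11.88 years.

τ = 67.1 years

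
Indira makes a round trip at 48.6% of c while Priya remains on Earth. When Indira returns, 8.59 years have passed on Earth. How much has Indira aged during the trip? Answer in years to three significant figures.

β = 0.486; γ = 1/√(1 − 0.486²) = 1/√0.7638 = 1.144
Indira's clock measures proper time along the trip: τ = Δt/γ = 8.59/1.144 years.

τ = 7.51 years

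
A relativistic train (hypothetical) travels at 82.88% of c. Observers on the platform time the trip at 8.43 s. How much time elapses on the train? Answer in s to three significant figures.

τ = 4.72 s

β = 0.8288; γ = 1/√(1 − 0.8288²) = 1/√0.3131 = 1.787
The interval measured on the platform is the dilated one; the clock on the train measures the proper time τ = Δt/γ = 8.43/1.787 s.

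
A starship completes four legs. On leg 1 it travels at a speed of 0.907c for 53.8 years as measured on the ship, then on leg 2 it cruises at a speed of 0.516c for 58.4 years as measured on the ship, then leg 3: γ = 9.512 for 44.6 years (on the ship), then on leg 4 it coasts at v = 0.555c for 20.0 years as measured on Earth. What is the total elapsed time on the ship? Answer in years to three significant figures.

τ = 173 years

Leg 1: 53.8 years is already measured on the ship.
Leg 2: 58.4 years is already measured on the ship.
Leg 3: 44.6 years is already measured on the ship.
Leg 4: γ = 1/√(1 − 0.555²) = 1/√0.6920 = 1.202; τ_4 = 20.0/1.202 = 16.64 years.
Total: 53.80 + 58.40 + 44.60 + 16.64 years.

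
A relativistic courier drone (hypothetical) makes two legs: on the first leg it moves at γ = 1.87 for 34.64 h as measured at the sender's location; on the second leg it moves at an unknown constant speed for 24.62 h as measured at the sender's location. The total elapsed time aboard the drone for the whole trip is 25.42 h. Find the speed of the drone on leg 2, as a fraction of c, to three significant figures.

Leg 1: γ = 1.87; τ_1 = 34.64/1.870 = 18.52 h.
Leg 2: speed unknown; τ_2 = 24.62/γ_2.
Total proper time: 18.52 + τ_2 = 25.42, so τ_2 = 25.42 − 18.52 = 6.896 h.
γ_2 = 24.62/6.896 = 3.570; β = √(1 − 1/γ²) = √0.9215.

β = 0.960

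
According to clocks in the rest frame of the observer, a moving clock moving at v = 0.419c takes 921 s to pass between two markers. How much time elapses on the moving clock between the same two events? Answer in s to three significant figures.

τ = 836 s

γ = 1/√(1 − 0.419²) = 1/√0.8244 = 1.101
The interval measured in the rest frame of the observer is the dilated one; the clock on the moving clock measures the proper time τ = Δt/γ = 921/1.101 s.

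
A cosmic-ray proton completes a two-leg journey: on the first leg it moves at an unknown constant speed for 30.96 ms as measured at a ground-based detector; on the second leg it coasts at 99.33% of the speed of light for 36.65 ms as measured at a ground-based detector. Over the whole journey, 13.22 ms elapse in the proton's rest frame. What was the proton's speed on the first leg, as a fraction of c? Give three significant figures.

β = 0.957

Leg 1: speed unknown; τ_1 = 30.96/γ_1.
Leg 2: β = 0.9933; γ = 1/√(1 − 0.9933²) = 1/√0.01336 = 8.653; τ_2 = 36.65/8.653 = 4.235 ms.
Total proper time: τ_1 + 4.235 = 13.22, so τ_1 = 13.22 − 4.235 = 8.985 ms.
γ_1 = 30.96/8.985 = 3.446; β = √(1 − 1/γ²) = √0.9158.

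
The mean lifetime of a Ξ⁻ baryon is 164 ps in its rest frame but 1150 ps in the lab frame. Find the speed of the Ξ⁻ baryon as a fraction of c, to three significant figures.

γ = Δt/τ₀ = 1150/164 = 7.012
β = √(1 − 1/γ²) = √(1 − 0.02034) = √0.9797

v = 0.990c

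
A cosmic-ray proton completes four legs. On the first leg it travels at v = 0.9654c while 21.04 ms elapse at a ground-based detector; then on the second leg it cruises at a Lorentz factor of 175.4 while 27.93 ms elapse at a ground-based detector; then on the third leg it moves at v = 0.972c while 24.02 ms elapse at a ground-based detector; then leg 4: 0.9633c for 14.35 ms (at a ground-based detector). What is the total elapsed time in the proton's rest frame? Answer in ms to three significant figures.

τ = 15.1 ms

Leg 1: γ = 1/√(1 − 0.9654²) = 1/√0.06800 = 3.835; τ_1 = 21.04/3.835 = 5.487 ms.
Leg 2: γ = 175.4; τ_2 = 27.93/175.4 = 0.1592 ms.
Leg 3: γ = 1/√(1 − 0.972²) = 1/√0.05522 = 4.256; τ_3 = 24.02/4.256 = 5.644 ms.
Leg 4: γ = 1/√(1 − 0.9633²) = 1/√0.07205 = 3.725; τ_4 = 14.35/3.725 = 3.852 ms.
Total: 5.487 + 0.1592 + 5.644 + 3.852 ms.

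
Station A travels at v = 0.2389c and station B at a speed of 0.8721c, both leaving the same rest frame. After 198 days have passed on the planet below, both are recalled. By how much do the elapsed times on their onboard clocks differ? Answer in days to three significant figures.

|τ_A − τ_B| = 95.4 days

A: γ = 1/√(1 − 0.2389²) = 1/√0.9429 = 1.030; τ_A = 198/1.030 = 192.3 days.
B: γ = 1/√(1 − 0.8721²) = 1/√0.2394 = 2.044; τ_B = 198/2.044 = 96.89 days.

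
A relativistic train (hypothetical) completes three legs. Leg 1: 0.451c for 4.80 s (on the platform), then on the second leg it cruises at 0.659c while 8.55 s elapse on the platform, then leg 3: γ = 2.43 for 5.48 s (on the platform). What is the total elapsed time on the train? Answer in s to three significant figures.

τ = 13.0 s

Leg 1: γ = 1/√(1 − 0.451²) = 1/√0.7966 = 1.120; τ_1 = 4.80/1.120 = 4.284 s.
Leg 2: γ = 1/√(1 − 0.659²) = 1/√0.5657 = 1.330; τ_2 = 8.55/1.330 = 6.431 s.
Leg 3: γ = 2.43; τ_3 = 5.48/2.430 = 2.255 s.
Total: 4.284 + 6.431 + 2.255 s.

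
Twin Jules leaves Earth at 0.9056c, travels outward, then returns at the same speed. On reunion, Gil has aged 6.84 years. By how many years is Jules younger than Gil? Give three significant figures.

γ = 1/√(1 − 0.9056²) = 1/√0.1799 = 2.358
Jules's elapsed proper time: τ = 6.84/2.358 = 2.901 years.
Age gap = Δt − τ = 6.84 − 2.901 years.

Δt − τ = 3.94 years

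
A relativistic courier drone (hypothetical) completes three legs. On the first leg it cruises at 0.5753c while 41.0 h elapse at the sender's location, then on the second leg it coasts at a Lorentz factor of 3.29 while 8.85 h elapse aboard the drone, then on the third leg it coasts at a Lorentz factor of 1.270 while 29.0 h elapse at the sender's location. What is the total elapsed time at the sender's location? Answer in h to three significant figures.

Δt = 99.1 h

Leg 1: 41.0 h is already measured at the sender's location.
Leg 2: γ = 3.29; Δt_2 = 3.290 × 8.85 = 29.12 h.
Leg 3: 29.0 h is already measured at the sender's location.
Total: 41.00 + 29.12 + 29.00 h.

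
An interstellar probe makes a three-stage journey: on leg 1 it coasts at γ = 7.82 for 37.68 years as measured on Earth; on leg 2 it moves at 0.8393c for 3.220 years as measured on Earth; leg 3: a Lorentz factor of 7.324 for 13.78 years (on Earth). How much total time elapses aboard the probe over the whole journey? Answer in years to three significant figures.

Leg 1: γ = 7.82; τ_1 = 37.68/7.820 = 4.818 years.
Leg 2: γ = 1/√(1 − 0.8393²) = 1/√0.2956 = 1.839; τ_2 = 3.220/1.839 = 1.751 years.
Leg 3: γ = 7.324; τ_3 = 13.78/7.324 = 1.881 years.
Total: 4.818 + 1.751 + 1.881 years.

τ = 8.45 years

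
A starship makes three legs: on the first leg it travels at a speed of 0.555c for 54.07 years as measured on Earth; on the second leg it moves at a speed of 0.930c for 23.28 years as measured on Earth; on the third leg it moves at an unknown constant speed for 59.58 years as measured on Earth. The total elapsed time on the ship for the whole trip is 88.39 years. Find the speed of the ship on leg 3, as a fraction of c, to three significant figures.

Leg 1: γ = 1/√(1 − 0.555²) = 1/√0.6920 = 1.202; τ_1 = 54.07/1.202 = 44.98 years.
Leg 2: γ = 1/√(1 − 0.930²) = 1/√0.1351 = 2.721; τ_2 = 23.28/2.721 = 8.557 years.
Leg 3: speed unknown; τ_3 = 59.58/γ_3.
Total proper time: 44.98 + 8.557 + τ_3 = 88.39, so τ_3 = 88.39 − 53.53 = 34.86 years.
γ_3 = 59.58/34.86 = 1.709; β = √(1 − 1/γ²) = √0.6578.

β = 0.811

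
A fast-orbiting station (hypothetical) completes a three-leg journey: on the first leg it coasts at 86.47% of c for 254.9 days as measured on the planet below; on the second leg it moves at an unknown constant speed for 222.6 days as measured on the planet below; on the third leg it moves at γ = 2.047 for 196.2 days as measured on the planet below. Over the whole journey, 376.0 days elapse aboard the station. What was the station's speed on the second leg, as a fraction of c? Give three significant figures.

Leg 1: β = 0.8647; γ = 1/√(1 − 0.8647²) = 1/√0.2523 = 1.991; τ_1 = 254.9/1.991 = 128.0 days.
Leg 2: speed unknown; τ_2 = 222.6/γ_2.
Leg 3: γ = 2.047; τ_3 = 196.2/2.047 = 95.85 days.
Total proper time: 128.0 + τ_2 + 95.85 = 376.0, so τ_2 = 376.0 − 223.9 = 152.1 days.
γ_2 = 222.6/152.1 = 1.463; β = √(1 − 1/γ²) = √0.5330.

β = 0.730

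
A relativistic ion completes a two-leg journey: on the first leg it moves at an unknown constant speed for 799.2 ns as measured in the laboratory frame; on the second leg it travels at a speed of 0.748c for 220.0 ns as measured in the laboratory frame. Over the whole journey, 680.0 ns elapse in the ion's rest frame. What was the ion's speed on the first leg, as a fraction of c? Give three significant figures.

β = 0.744

Leg 1: speed unknown; τ_1 = 799.2/γ_1.
Leg 2: γ = 1/√(1 − 0.748²) = 1/√0.4405 = 1.507; τ_2 = 220.0/1.507 = 146.0 ns.
Total proper time: τ_1 + 146.0 = 680.0, so τ_1 = 680.0 − 146.0 = 534.0 ns.
γ_1 = 799.2/534.0 = 1.497; β = √(1 − 1/γ²) = √0.5536.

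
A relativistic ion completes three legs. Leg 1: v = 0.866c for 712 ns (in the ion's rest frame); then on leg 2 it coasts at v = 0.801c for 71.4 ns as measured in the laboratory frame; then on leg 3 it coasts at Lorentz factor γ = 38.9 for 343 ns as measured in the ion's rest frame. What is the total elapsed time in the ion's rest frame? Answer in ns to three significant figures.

Leg 1: 712 ns is already measured in the ion's rest frame.
Leg 2: γ = 1/√(1 − 0.801²) = 1/√0.3584 = 1.670; τ_2 = 71.4/1.670 = 42.74 ns.
Leg 3: 343 ns is already measured in the ion's rest frame.
Total: 712.0 + 42.74 + 343.0 ns.

τ = 1100 ns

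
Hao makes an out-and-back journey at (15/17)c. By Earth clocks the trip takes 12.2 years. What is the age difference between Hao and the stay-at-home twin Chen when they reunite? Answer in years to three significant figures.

Δt − τ = 6.46 years

γ = 1/√(1 − (15/17)²) = 17/8 = 2.125
Hao's elapsed proper time: τ = 12.2/2.125 = 5.741 years.
Age gap = Δt − τ = 12.2 − 5.741 years.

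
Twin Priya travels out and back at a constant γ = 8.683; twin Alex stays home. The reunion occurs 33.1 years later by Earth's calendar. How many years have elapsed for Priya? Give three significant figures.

τ = 3.81 years

γ = 8.683
Priya's clock measures proper time along the trip: τ = Δt/γ = 33.1/8.683 years.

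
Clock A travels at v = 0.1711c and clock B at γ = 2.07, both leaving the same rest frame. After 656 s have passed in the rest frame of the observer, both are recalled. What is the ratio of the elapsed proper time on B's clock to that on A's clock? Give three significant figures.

A: γ = 1/√(1 − 0.1711²) = 1/√0.9707 = 1.015. B: γ = 2.07.
τ_A/τ_B = γ_B/γ_A = 2.070/1.015 = 2.039, so τ_B/τ_A = 0.4903.

τ_B/τ_A = 0.490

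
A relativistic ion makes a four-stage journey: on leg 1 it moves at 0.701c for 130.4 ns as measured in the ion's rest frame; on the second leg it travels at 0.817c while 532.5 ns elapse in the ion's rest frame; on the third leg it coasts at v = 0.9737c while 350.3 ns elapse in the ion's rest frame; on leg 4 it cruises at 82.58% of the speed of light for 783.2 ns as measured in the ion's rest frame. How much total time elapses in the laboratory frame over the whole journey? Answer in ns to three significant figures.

Δt = 4030 ns

Leg 1: γ = 1/√(1 − 0.701²) = 1/√0.5086 = 1.402; Δt_1 = 1.402 × 130.4 = 182.8 ns.
Leg 2: γ = 1/√(1 − 0.817²) = 1/√0.3325 = 1.734; Δt_2 = 1.734 × 532.5 = 923.5 ns.
Leg 3: γ = 1/√(1 − 0.9737²) = 1/√0.05191 = 4.389; Δt_3 = 4.389 × 350.3 = 1538 ns.
Leg 4: β = 0.8258; γ = 1/√(1 − 0.8258²) = 1/√0.3181 = 1.773; Δt_4 = 1.773 × 783.2 = 1389 ns.
Total: 182.8 + 923.5 + 1538 + 1389 ns.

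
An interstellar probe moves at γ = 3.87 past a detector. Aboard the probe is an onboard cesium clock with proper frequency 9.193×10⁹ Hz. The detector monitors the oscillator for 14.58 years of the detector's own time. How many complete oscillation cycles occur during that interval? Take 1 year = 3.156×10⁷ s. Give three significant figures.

N = 1.09×10¹⁸

γ = 3.87
During 14.58 years of lab time, the oscillator's proper time advances by τ = Δt/γ = 14.58/3.870 = 3.767 years = 1.189×10⁸ s.
N = f × τ = 9.193×10⁹ × 1.189×10⁸ = 1.093×10¹⁸.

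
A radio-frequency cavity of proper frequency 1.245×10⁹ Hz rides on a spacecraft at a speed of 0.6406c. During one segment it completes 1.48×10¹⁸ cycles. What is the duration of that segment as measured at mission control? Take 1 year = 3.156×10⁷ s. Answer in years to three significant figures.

γ = 1/√(1 − 0.6406²) = 1/√0.5896 = 1.302
Proper time for N cycles: τ = N/f = 1.48×10¹⁸/(1.245×10⁹) = 1.189×10⁹ s = 37.67 years.
Lab-frame duration Δt = γτ = 1.302 × 37.67 = 49.05 years.

Δt = 49.1 years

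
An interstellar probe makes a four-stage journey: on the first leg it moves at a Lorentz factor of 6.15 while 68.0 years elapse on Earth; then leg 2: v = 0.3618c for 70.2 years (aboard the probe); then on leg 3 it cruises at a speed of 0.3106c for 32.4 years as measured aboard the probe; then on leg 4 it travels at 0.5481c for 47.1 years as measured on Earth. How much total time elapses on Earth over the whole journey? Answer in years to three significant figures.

Δt = 224 years

Leg 1: 68.0 years is already measured on Earth.
Leg 2: γ = 1/√(1 − 0.3618²) = 1/√0.8691 = 1.073; Δt_2 = 1.073 × 70.2 = 75.30 years.
Leg 3: γ = 1/√(1 − 0.3106²) = 1/√0.9035 = 1.052; Δt_3 = 1.052 × 32.4 = 34.09 years.
Leg 4: 47.1 years is already measured on Earth.
Total: 68.00 + 75.30 + 34.09 + 47.10 years.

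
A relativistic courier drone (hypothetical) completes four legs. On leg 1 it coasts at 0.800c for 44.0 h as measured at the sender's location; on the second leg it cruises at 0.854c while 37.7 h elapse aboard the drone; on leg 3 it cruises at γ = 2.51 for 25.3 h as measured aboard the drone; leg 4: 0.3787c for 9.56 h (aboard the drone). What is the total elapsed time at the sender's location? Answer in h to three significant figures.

Δt = 190 h

Leg 1: 44.0 h is already measured at the sender's location.
Leg 2: γ = 1/√(1 − 0.854²) = 1/√0.2707 = 1.922; Δt_2 = 1.922 × 37.7 = 72.46 h.
Leg 3: γ = 2.51; Δt_3 = 2.510 × 25.3 = 63.50 h.
Leg 4: γ = 1/√(1 − 0.3787²) = 1/√0.8566 = 1.080; Δt_4 = 1.080 × 9.56 = 10.33 h.
Total: 44.00 + 72.46 + 63.50 + 10.33 h.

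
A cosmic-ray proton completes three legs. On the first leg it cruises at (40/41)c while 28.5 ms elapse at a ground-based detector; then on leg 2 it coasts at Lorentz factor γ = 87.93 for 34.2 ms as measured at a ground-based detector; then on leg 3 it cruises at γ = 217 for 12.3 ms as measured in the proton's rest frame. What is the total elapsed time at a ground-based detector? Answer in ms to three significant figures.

Δt = 2730 ms

Leg 1: 28.5 ms is already measured at a ground-based detector.
Leg 2: 34.2 ms is already measured at a ground-based detector.
Leg 3: γ = 217; Δt_3 = 217.0 × 12.3 = 2669 ms.
Total: 28.50 + 34.20 + 2669 ms.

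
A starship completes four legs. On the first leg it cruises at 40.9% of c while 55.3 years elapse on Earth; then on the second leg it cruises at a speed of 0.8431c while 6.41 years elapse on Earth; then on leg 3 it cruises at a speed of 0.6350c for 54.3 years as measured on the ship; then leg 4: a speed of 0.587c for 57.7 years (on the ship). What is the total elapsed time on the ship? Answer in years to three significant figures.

τ = 166 years

Leg 1: β = 0.409; γ = 1/√(1 − 0.409²) = 1/√0.8327 = 1.096; τ_1 = 55.3/1.096 = 50.46 years.
Leg 2: γ = 1/√(1 − 0.8431²) = 1/√0.2892 = 1.860; τ_2 = 6.41/1.860 = 3.447 years.
Leg 3: 54.3 years is already measured on the ship.
Leg 4: 57.7 years is already measured on the ship.
Total: 50.46 + 3.447 + 54.30 + 57.70 years.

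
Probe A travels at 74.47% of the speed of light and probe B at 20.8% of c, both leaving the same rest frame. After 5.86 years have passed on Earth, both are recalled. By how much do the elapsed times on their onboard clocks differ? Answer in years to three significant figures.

A: β = 0.7447; γ = 1/√(1 − 0.7447²) = 1/√0.4454 = 1.498; τ_A = 5.86/1.498 = 3.911 years.
B: β = 0.208; γ = 1/√(1 − 0.208²) = 1/√0.9567 = 1.022; τ_B = 5.86/1.022 = 5.732 years.

|τ_A − τ_B| = 1.82 years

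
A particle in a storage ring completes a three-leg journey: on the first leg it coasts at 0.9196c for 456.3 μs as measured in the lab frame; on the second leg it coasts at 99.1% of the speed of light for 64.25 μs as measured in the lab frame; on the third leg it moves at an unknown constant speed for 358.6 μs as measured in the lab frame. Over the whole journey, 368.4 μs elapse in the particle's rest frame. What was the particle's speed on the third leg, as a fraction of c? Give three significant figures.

β = 0.864

Leg 1: γ = 1/√(1 − 0.9196²) = 1/√0.1543 = 2.545; τ_1 = 456.3/2.545 = 179.3 μs.
Leg 2: β = 0.991; γ = 1/√(1 − 0.991²) = 1/√0.01792 = 7.470; τ_2 = 64.25/7.470 = 8.601 μs.
Leg 3: speed unknown; τ_3 = 358.6/γ_3.
Total proper time: 179.3 + 8.601 + τ_3 = 368.4, so τ_3 = 368.4 − 187.9 = 180.5 μs.
γ_3 = 358.6/180.5 = 1.986; β = √(1 − 1/γ²) = √0.7465.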